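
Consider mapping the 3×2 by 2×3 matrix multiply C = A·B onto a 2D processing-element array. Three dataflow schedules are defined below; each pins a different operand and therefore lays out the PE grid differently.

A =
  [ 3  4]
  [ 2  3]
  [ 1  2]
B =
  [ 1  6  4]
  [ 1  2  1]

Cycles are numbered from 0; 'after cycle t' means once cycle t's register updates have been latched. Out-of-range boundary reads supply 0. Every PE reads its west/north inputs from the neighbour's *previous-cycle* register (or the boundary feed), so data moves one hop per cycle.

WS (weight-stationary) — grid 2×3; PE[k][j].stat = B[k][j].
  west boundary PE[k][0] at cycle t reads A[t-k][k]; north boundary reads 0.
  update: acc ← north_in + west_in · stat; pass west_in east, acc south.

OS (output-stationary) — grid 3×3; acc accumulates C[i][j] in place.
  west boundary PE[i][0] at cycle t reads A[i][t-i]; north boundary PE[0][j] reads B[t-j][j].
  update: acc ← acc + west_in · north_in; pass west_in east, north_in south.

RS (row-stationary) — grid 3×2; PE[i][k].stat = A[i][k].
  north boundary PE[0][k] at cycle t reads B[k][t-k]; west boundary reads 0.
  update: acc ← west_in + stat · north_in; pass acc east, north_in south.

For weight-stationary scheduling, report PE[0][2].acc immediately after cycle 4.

Tracing WS — 2×3 array, target PE[0][2]:
  t=0 PE[0][1]: acc=0 h=0 v=0
  t=0 PE[0][2]: acc=0 h=0 v=0
  t=1 PE[0][1]: acc=18 h=3 v=18
  t=1 PE[0][2]: acc=0 h=0 v=0
  t=2 PE[0][1]: acc=12 h=2 v=12
  t=2 PE[0][2]: acc=12 h=3 v=12
  t=3 PE[0][1]: acc=6 h=1 v=6
  t=3 PE[0][2]: acc=8 h=2 v=8
  t=4 PE[0][1]: acc=0 h=0 v=0
  t=4 PE[0][2]: acc=4 h=1 v=4

PE[0][2].acc = 4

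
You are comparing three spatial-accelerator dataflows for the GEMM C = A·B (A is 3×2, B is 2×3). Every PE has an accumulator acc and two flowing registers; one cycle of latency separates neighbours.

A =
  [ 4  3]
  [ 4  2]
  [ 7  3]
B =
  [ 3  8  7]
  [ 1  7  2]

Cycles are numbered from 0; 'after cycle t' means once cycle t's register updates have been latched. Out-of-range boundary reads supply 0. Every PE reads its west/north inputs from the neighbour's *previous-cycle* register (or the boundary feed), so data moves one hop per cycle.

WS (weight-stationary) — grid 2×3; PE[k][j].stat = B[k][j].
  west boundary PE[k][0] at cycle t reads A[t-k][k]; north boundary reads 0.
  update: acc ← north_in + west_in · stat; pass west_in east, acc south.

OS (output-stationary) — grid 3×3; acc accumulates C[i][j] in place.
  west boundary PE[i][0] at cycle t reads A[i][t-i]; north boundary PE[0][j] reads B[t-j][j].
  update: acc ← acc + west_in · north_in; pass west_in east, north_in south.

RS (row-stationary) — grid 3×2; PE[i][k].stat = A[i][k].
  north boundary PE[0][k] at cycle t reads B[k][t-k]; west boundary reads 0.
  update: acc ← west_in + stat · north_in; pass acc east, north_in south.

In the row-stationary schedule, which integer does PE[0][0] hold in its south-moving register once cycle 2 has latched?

RS 3×2: PE[0][0] cycle-by-cycle (with neighbour feeds):
  [0] (0,0) acc=12 (h:12 v:3)
  [1] (0,0) acc=32 (h:32 v:8)
  [2] (0,0) acc=28 (h:28 v:7)

register = 7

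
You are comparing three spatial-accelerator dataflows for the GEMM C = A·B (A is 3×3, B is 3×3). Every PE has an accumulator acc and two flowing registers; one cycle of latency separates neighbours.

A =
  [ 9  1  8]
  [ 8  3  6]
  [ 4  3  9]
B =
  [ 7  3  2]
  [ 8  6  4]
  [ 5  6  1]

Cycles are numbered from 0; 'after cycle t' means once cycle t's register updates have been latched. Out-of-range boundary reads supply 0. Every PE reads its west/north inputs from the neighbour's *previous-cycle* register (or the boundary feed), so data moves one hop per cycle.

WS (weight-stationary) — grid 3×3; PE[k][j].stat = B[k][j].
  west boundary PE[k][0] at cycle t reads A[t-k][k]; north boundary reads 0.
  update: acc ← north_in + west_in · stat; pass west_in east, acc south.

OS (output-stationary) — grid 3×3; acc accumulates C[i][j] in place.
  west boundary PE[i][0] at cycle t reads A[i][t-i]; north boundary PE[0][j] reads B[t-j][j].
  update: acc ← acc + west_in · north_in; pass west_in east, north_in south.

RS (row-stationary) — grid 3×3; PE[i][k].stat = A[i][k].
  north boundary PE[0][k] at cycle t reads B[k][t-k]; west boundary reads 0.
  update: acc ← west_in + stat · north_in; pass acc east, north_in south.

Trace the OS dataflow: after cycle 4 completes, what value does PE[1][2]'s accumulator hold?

OS 3×3: PE[1][2] cycle-by-cycle (with neighbour feeds):
  0: (0,2).acc=0  regs=<0,0>
  0: (1,1).acc=0  regs=<0,0>
  0: (1,2).acc=0  regs=<0,0>
  1: (0,2).acc=0  regs=<0,0>
  1: (1,1).acc=0  regs=<0,0>
  1: (1,2).acc=0  regs=<0,0>
  2: (0,2).acc=18  regs=<9,2>
  2: (1,1).acc=24  regs=<8,3>
  2: (1,2).acc=0  regs=<0,0>
  3: (0,2).acc=22  regs=<1,4>
  3: (1,1).acc=42  regs=<3,6>
  3: (1,2).acc=16  regs=<8,2>
  4: (0,2).acc=30  regs=<8,1>
  4: (1,1).acc=78  regs=<6,6>
  4: (1,2).acc=28  regs=<3,4>

PE[1][2].acc = 28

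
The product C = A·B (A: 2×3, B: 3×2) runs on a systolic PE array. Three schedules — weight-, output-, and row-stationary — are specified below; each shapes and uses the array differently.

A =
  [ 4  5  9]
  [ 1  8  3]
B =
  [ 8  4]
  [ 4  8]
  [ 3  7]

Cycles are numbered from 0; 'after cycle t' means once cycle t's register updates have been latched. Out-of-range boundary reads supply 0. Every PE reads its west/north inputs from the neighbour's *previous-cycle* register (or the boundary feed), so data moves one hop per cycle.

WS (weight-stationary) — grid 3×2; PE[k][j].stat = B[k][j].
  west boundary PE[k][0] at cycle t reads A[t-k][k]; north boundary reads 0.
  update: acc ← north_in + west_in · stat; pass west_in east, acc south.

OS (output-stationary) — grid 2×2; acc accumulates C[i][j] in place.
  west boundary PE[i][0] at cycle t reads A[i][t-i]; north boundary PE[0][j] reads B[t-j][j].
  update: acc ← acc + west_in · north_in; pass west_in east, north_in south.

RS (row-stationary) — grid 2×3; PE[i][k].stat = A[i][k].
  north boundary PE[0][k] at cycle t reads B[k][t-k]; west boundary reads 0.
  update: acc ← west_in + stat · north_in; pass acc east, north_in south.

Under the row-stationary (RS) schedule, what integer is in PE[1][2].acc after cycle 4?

Tracing RS — 2×3 array, target PE[1][2]:
  cycle 0: PE[0][2] → acc 0, east 0, south 0
  cycle 0: PE[1][1] → acc 0, east 0, south 0
  cycle 0: PE[1][2] → acc 0, east 0, south 0
  cycle 1: PE[0][2] → acc 0, east 0, south 0
  cycle 1: PE[1][1] → acc 0, east 0, south 0
  cycle 1: PE[1][2] → acc 0, east 0, south 0
  cycle 2: PE[0][2] → acc 79, east 79, south 3
  cycle 2: PE[1][1] → acc 40, east 40, south 4
  cycle 2: PE[1][2] → acc 0, east 0, south 0
  cycle 3: PE[0][2] → acc 119, east 119, south 7
  cycle 3: PE[1][1] → acc 68, east 68, south 8
  cycle 3: PE[1][2] → acc 49, east 49, south 3
  cycle 4: PE[0][2] → acc 0, east 0, south 0
  cycle 4: PE[1][1] → acc 0, east 0, south 0
  cycle 4: PE[1][2] → acc 89, east 89, south 7

PE[1][2].acc = 89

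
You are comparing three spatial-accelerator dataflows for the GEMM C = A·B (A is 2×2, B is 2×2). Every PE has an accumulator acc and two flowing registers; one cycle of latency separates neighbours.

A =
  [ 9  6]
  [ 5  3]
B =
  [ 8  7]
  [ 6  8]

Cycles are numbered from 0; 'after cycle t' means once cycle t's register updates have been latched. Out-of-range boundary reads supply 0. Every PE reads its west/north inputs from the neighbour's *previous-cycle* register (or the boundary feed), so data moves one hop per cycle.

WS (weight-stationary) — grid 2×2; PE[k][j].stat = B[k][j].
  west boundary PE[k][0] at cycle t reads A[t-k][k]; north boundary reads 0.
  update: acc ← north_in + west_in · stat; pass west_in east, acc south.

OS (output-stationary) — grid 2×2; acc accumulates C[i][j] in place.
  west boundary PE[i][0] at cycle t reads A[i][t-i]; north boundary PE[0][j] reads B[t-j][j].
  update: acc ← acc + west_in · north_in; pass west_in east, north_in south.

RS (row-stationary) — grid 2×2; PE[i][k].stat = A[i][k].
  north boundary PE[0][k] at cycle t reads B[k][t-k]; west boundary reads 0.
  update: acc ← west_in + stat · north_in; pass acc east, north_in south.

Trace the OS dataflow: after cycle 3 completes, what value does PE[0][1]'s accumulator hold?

PE[0][1].acc = 111

OS (2×2). Following PE[0][1] plus its west/north inputs:
  0: (0,0).acc=72  regs=<9,8>
  0: (0,1).acc=0  regs=<0,0>
  1: (0,0).acc=108  regs=<6,6>
  1: (0,1).acc=63  regs=<9,7>
  2: (0,0).acc=108  regs=<0,0>
  2: (0,1).acc=111  regs=<6,8>
  3: (0,0).acc=108  regs=<0,0>
  3: (0,1).acc=111  regs=<0,0>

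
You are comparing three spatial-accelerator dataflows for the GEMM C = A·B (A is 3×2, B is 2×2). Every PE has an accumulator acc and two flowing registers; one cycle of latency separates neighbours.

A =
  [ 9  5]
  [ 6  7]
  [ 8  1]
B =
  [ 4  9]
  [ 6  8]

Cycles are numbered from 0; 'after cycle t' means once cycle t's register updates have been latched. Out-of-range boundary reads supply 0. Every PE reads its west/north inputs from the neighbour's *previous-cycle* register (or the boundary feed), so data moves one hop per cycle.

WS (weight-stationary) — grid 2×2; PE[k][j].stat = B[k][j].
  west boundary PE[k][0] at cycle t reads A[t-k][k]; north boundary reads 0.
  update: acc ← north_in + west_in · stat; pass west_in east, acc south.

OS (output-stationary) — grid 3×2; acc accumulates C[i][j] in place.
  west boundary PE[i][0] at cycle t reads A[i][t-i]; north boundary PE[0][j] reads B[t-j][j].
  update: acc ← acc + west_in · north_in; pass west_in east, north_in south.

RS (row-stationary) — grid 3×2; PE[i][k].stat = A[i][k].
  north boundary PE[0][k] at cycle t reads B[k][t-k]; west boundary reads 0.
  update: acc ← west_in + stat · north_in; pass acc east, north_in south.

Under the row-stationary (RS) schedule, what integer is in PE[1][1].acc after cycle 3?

PE[1][1].acc = 110

RS 3×2: PE[1][1] cycle-by-cycle (with neighbour feeds):
  0: (0,1).acc=0  regs=<0,0>
  0: (1,0).acc=0  regs=<0,0>
  0: (1,1).acc=0  regs=<0,0>
  1: (0,1).acc=66  regs=<66,6>
  1: (1,0).acc=24  regs=<24,4>
  1: (1,1).acc=0  regs=<0,0>
  2: (0,1).acc=121  regs=<121,8>
  2: (1,0).acc=54  regs=<54,9>
  2: (1,1).acc=66  regs=<66,6>
  3: (0,1).acc=0  regs=<0,0>
  3: (1,0).acc=0  regs=<0,0>
  3: (1,1).acc=110  regs=<110,8>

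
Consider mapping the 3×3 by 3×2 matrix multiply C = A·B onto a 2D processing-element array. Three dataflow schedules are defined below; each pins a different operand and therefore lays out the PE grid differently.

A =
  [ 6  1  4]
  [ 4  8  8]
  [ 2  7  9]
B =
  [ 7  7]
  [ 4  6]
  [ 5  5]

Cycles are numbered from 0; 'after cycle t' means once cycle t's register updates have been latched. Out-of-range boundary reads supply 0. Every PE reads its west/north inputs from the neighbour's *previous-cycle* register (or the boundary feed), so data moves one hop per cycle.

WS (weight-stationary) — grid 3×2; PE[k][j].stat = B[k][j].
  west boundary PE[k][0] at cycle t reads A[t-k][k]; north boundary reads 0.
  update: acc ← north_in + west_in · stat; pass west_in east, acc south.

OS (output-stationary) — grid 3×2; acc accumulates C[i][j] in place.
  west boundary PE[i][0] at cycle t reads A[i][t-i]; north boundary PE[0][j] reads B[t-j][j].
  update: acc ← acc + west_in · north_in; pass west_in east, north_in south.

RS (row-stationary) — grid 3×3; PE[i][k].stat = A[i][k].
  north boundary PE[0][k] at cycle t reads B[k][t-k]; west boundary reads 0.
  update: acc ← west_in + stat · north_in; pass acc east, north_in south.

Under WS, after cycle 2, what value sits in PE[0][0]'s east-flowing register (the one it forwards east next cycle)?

WS on a 3×2 grid — tracing PE[0][0] and its feeders:
  c0 r0c0: 42 / 6 / 42
  c1 r0c0: 28 / 4 / 28
  c2 r0c0: 14 / 2 / 14

register = 2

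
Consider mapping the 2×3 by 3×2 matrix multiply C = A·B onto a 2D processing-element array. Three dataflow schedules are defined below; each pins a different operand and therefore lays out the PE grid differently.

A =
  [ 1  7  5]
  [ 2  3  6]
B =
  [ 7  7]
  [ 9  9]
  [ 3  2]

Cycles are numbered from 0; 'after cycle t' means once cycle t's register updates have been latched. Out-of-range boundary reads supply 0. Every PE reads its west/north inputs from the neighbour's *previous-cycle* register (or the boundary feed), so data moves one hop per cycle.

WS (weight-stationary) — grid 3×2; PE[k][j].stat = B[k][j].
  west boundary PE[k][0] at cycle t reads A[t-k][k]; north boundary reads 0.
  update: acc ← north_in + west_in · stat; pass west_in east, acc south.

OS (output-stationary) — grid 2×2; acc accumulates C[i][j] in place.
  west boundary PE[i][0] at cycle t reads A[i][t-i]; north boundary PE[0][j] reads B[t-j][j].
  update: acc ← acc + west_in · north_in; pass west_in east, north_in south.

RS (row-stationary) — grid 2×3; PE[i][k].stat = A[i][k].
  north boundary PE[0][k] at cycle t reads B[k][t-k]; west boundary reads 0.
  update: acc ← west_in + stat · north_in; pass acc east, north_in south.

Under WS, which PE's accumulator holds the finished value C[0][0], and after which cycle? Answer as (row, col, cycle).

(row, col, cycle) = (2, 0, 2)

WS — PE[2][0] is where C[0][0] collects:
  t=0 PE[2][0]: acc=0 h=0 v=0
  t=1 PE[2][0]: acc=0 h=0 v=0
  t=2 PE[2][0]: acc=85 h=5 v=85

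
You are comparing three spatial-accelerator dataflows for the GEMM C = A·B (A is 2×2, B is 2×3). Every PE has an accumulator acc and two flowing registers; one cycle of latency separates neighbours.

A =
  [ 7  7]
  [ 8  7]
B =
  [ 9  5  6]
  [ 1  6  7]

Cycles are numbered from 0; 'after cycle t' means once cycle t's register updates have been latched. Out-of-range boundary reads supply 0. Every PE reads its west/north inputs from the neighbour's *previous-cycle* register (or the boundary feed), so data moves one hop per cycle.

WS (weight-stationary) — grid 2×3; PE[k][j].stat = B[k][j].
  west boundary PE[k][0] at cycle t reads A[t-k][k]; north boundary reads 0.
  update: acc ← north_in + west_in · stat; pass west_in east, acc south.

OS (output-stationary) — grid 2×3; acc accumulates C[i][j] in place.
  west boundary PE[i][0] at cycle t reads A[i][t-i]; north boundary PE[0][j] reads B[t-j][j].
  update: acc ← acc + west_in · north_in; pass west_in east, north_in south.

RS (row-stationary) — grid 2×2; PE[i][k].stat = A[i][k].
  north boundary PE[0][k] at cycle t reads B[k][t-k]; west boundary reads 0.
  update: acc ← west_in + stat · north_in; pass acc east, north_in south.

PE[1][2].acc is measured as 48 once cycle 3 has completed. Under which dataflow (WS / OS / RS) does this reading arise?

WS [2×3] PE[1][2] across cycles:
  0: (1,2).acc=0  regs=<0,0>
  1: (1,2).acc=0  regs=<0,0>
  2: (1,2).acc=0  regs=<0,0>
  3: (1,2).acc=91  regs=<7,91>
OS [2×3] PE[1][2] across cycles:
  0: (1,2).acc=0  regs=<0,0>
  1: (1,2).acc=0  regs=<0,0>
  2: (1,2).acc=0  regs=<0,0>
  3: (1,2).acc=48  regs=<8,6>
RS: PE[1][2] is outside its 2×2 grid.

dataflow = OS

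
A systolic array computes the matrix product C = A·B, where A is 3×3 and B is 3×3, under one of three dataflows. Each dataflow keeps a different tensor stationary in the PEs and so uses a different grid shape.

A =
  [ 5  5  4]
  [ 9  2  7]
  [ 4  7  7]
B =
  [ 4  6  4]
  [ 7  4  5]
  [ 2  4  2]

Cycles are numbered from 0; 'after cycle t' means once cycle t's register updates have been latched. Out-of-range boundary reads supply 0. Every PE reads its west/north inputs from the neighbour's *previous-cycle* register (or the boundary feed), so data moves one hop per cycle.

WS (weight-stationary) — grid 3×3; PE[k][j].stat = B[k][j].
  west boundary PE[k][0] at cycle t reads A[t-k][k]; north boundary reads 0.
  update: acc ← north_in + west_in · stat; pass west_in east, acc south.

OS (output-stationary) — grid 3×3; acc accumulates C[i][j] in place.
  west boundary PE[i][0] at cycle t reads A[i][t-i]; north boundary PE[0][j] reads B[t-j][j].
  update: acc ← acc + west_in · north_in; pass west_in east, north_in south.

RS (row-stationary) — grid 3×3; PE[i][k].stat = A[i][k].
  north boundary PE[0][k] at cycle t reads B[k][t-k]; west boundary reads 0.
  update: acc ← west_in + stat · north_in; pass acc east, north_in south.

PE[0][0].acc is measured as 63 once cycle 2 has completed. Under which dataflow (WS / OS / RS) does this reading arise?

— WS: 3×3; PE[0][0] trace:
  0: (0,0).acc=20  regs=<5,20>
  1: (0,0).acc=36  regs=<9,36>
  2: (0,0).acc=16  regs=<4,16>
— OS: 3×3; PE[0][0] trace:
  0: (0,0).acc=20  regs=<5,4>
  1: (0,0).acc=55  regs=<5,7>
  2: (0,0).acc=63  regs=<4,2>
— RS: 3×3; PE[0][0] trace:
  0: (0,0).acc=20  regs=<20,4>
  1: (0,0).acc=30  regs=<30,6>
  2: (0,0).acc=20  regs=<20,4>

dataflow = OS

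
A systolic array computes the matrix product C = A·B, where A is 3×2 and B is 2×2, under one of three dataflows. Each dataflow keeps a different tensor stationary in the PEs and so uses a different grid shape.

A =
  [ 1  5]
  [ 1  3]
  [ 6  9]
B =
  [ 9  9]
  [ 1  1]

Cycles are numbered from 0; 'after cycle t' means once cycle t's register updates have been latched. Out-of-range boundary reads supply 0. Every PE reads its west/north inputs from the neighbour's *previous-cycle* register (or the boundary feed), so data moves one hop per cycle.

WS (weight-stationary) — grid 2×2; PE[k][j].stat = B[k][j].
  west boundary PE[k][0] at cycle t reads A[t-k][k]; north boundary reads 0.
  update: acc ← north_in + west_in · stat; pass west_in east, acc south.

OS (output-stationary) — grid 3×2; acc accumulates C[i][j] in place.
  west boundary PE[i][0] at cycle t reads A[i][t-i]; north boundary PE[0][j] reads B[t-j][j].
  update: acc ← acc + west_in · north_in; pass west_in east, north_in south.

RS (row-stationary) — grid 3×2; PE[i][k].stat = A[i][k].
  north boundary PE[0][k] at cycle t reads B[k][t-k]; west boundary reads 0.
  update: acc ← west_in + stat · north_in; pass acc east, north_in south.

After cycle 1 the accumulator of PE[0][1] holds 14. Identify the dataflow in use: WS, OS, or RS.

dataflow = RS

Under WS (2×2), PE[0][1]:
  cycle 0: PE[0][1] → acc 0, east 0, south 0
  cycle 1: PE[0][1] → acc 9, east 1, south 9
Under OS (3×2), PE[0][1]:
  cycle 0: PE[0][1] → acc 0, east 0, south 0
  cycle 1: PE[0][1] → acc 9, east 1, south 9
Under RS (3×2), PE[0][1]:
  cycle 0: PE[0][1] → acc 0, east 0, south 0
  cycle 1: PE[0][1] → acc 14, east 14, south 1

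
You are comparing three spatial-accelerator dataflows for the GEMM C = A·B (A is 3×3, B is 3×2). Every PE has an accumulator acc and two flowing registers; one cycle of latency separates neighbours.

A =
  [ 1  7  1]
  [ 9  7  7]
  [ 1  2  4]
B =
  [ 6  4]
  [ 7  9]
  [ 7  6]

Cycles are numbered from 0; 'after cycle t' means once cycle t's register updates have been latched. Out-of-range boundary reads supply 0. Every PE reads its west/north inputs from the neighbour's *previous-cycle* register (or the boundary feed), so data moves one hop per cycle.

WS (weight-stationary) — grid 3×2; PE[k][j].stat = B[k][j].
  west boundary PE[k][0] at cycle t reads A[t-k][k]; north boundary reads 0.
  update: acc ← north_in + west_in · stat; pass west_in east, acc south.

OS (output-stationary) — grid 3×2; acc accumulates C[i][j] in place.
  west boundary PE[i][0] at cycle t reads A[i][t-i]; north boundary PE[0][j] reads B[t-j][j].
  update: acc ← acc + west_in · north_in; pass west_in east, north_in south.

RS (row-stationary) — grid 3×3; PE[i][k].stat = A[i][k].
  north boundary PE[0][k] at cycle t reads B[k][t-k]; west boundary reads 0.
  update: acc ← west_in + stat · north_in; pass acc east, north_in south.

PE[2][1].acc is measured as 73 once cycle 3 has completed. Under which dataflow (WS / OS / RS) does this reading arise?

dataflow = WS

WS (3×2 grid), PE[2][1]:
  step 0 · PE2,1: acc=0; fwd→0 fwd↓0
  step 1 · PE2,1: acc=0; fwd→0 fwd↓0
  step 2 · PE2,1: acc=0; fwd→0 fwd↓0
  step 3 · PE2,1: acc=73; fwd→1 fwd↓73
OS (3×2 grid), PE[2][1]:
  step 0 · PE2,1: acc=0; fwd→0 fwd↓0
  step 1 · PE2,1: acc=0; fwd→0 fwd↓0
  step 2 · PE2,1: acc=0; fwd→0 fwd↓0
  step 3 · PE2,1: acc=4; fwd→1 fwd↓4
RS (3×3 grid), PE[2][1]:
  step 0 · PE2,1: acc=0; fwd→0 fwd↓0
  step 1 · PE2,1: acc=0; fwd→0 fwd↓0
  step 2 · PE2,1: acc=0; fwd→0 fwd↓0
  step 3 · PE2,1: acc=20; fwd→20 fwd↓7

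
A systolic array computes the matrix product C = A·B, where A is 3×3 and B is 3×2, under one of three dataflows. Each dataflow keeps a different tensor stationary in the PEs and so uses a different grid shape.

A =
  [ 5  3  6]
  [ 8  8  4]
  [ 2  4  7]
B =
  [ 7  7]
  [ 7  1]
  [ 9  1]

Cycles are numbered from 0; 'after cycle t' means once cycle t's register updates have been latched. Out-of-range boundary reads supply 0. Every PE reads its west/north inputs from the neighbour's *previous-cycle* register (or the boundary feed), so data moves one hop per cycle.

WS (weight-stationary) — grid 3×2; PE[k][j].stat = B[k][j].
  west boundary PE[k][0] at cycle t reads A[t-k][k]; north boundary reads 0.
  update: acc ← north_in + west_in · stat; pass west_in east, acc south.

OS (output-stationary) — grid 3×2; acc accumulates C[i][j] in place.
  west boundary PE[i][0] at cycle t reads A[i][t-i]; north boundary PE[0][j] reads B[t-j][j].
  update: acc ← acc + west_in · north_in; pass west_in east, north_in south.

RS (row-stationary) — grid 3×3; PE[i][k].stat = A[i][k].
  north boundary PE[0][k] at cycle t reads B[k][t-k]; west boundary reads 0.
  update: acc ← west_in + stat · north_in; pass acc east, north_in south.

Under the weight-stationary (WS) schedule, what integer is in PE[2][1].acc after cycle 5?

WS on a 3×2 grid — tracing PE[2][1] and its feeders:
  0: (1,1).acc=0  regs=<0,0>
  0: (2,0).acc=0  regs=<0,0>
  0: (2,1).acc=0  regs=<0,0>
  1: (1,1).acc=0  regs=<0,0>
  1: (2,0).acc=0  regs=<0,0>
  1: (2,1).acc=0  regs=<0,0>
  2: (1,1).acc=38  regs=<3,38>
  2: (2,0).acc=110  regs=<6,110>
  2: (2,1).acc=0  regs=<0,0>
  3: (1,1).acc=64  regs=<8,64>
  3: (2,0).acc=148  regs=<4,148>
  3: (2,1).acc=44  regs=<6,44>
  4: (1,1).acc=18  regs=<4,18>
  4: (2,0).acc=105  regs=<7,105>
  4: (2,1).acc=68  regs=<4,68>
  5: (1,1).acc=0  regs=<0,0>
  5: (2,0).acc=0  regs=<0,0>
  5: (2,1).acc=25  regs=<7,25>

PE[2][1].acc = 25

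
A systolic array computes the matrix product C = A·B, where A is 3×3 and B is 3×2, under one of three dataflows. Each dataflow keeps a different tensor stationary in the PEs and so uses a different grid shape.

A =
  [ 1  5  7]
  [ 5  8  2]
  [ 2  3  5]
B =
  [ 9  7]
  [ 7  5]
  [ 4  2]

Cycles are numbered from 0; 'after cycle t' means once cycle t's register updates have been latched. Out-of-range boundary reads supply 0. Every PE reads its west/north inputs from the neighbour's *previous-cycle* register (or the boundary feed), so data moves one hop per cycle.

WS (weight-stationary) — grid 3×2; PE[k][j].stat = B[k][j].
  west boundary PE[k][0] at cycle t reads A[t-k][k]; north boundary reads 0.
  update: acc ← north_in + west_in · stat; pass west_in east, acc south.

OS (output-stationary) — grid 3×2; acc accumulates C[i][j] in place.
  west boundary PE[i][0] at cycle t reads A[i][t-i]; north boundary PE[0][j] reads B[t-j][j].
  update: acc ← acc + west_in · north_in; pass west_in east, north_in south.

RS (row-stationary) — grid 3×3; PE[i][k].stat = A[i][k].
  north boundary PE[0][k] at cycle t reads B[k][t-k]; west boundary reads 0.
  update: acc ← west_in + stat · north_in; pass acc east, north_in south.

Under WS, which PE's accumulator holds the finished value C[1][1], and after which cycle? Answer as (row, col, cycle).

(row, col, cycle) = (2, 1, 4)

WS — PE[2][1] is where C[1][1] collects:
  @0  [2,1]  acc 0  |  →0  ↓0
  @1  [2,1]  acc 0  |  →0  ↓0
  @2  [2,1]  acc 0  |  →0  ↓0
  @3  [2,1]  acc 46  |  →7  ↓46
  @4  [2,1]  acc 79  |  →2  ↓79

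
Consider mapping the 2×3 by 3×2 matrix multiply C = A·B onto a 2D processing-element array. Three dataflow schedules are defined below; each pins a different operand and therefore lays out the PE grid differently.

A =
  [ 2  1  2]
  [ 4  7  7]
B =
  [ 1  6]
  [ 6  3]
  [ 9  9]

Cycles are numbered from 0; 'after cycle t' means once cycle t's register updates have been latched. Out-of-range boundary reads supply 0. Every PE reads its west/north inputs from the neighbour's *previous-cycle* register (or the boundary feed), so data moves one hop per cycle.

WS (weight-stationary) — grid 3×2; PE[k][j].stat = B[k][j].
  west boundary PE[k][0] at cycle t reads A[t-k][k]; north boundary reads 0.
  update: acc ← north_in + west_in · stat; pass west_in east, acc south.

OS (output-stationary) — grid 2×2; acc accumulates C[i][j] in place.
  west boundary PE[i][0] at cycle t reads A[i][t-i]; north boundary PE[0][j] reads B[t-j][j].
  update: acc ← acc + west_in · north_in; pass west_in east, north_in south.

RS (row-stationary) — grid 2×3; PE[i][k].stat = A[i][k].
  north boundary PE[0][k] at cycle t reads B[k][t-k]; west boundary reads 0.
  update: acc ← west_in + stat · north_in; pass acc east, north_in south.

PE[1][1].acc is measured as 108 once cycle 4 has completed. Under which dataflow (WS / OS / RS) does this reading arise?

dataflow = OS

WS [3×2] PE[1][1] across cycles:
  after 0 — PE[1][1] acc=0, pass-E 0, pass-S 0
  after 1 — PE[1][1] acc=0, pass-E 0, pass-S 0
  after 2 — PE[1][1] acc=15, pass-E 1, pass-S 15
  after 3 — PE[1][1] acc=45, pass-E 7, pass-S 45
  after 4 — PE[1][1] acc=0, pass-E 0, pass-S 0
OS [2×2] PE[1][1] across cycles:
  after 0 — PE[1][1] acc=0, pass-E 0, pass-S 0
  after 1 — PE[1][1] acc=0, pass-E 0, pass-S 0
  after 2 — PE[1][1] acc=24, pass-E 4, pass-S 6
  after 3 — PE[1][1] acc=45, pass-E 7, pass-S 3
  after 4 — PE[1][1] acc=108, pass-E 7, pass-S 9
RS [2×3] PE[1][1] across cycles:
  after 0 — PE[1][1] acc=0, pass-E 0, pass-S 0
  after 1 — PE[1][1] acc=0, pass-E 0, pass-S 0
  after 2 — PE[1][1] acc=46, pass-E 46, pass-S 6
  after 3 — PE[1][1] acc=45, pass-E 45, pass-S 3
  after 4 — PE[1][1] acc=0, pass-E 0, pass-S 0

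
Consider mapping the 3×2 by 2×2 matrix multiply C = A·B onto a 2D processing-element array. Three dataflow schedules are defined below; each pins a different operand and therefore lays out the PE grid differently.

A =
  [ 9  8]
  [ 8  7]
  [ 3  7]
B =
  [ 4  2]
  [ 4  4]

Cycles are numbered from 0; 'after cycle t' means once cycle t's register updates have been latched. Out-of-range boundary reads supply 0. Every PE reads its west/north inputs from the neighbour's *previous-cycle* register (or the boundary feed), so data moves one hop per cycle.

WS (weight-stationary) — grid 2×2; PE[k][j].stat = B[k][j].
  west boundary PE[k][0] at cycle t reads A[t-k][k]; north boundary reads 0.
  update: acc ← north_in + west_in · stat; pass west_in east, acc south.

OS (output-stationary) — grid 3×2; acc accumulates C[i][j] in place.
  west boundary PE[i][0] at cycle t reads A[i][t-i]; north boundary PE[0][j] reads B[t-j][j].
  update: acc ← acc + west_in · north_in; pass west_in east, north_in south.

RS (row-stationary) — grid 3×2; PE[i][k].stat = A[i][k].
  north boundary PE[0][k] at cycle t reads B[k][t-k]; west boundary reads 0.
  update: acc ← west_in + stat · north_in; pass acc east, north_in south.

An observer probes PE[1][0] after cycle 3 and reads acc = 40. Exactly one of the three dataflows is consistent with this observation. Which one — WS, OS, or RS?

WS (2×2 grid), PE[1][0]:
  [0] (1,0) acc=0 (h:0 v:0)
  [1] (1,0) acc=68 (h:8 v:68)
  [2] (1,0) acc=60 (h:7 v:60)
  [3] (1,0) acc=40 (h:7 v:40)
OS (3×2 grid), PE[1][0]:
  [0] (1,0) acc=0 (h:0 v:0)
  [1] (1,0) acc=32 (h:8 v:4)
  [2] (1,0) acc=60 (h:7 v:4)
  [3] (1,0) acc=60 (h:0 v:0)
RS (3×2 grid), PE[1][0]:
  [0] (1,0) acc=0 (h:0 v:0)
  [1] (1,0) acc=32 (h:32 v:4)
  [2] (1,0) acc=16 (h:16 v:2)
  [3] (1,0) acc=0 (h:0 v:0)

dataflow = WS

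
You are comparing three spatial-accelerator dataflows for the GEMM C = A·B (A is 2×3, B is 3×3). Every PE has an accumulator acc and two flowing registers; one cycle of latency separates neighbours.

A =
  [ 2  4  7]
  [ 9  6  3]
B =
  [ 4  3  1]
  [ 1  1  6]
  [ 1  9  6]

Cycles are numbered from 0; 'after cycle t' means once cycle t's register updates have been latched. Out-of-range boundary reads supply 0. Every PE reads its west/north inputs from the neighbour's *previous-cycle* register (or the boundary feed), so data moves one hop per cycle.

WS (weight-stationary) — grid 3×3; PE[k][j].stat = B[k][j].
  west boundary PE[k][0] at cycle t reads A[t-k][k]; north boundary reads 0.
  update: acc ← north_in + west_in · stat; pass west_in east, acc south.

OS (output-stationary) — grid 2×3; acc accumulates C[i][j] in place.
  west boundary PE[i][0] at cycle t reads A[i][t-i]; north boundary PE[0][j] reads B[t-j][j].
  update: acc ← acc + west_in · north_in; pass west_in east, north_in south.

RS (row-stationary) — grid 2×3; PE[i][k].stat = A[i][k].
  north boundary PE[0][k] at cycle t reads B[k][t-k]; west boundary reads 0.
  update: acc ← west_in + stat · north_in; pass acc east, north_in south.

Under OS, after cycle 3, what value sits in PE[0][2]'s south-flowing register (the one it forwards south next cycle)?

register = 6

OS on a 2×3 grid — tracing PE[0][2] and its feeders:
  t=0 PE[0][1]: acc=0 h=0 v=0
  t=0 PE[0][2]: acc=0 h=0 v=0
  t=1 PE[0][1]: acc=6 h=2 v=3
  t=1 PE[0][2]: acc=0 h=0 v=0
  t=2 PE[0][1]: acc=10 h=4 v=1
  t=2 PE[0][2]: acc=2 h=2 v=1
  t=3 PE[0][1]: acc=73 h=7 v=9
  t=3 PE[0][2]: acc=26 h=4 v=6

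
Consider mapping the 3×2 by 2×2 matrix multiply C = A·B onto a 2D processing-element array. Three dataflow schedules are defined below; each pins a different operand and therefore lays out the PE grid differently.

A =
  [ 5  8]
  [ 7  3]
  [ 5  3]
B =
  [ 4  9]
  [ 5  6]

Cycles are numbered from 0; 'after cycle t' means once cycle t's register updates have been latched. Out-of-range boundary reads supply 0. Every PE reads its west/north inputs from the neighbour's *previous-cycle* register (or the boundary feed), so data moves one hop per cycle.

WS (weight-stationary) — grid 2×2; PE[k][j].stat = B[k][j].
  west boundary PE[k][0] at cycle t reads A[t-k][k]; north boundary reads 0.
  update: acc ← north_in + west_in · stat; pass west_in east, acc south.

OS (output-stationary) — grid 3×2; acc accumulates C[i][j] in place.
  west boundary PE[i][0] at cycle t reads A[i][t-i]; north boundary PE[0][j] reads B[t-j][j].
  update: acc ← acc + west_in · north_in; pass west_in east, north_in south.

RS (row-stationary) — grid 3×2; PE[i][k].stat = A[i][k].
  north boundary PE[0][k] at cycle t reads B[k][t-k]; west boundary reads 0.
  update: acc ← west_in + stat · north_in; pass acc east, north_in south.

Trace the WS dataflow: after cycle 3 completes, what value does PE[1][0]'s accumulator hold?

Tracing WS — 2×2 array, target PE[1][0]:
  step 0 · PE0,0: acc=20; fwd→5 fwd↓20
  step 0 · PE1,0: acc=0; fwd→0 fwd↓0
  step 1 · PE0,0: acc=28; fwd→7 fwd↓28
  step 1 · PE1,0: acc=60; fwd→8 fwd↓60
  step 2 · PE0,0: acc=20; fwd→5 fwd↓20
  step 2 · PE1,0: acc=43; fwd→3 fwd↓43
  step 3 · PE0,0: acc=0; fwd→0 fwd↓0
  step 3 · PE1,0: acc=35; fwd→3 fwd↓35

PE[1][0].acc = 35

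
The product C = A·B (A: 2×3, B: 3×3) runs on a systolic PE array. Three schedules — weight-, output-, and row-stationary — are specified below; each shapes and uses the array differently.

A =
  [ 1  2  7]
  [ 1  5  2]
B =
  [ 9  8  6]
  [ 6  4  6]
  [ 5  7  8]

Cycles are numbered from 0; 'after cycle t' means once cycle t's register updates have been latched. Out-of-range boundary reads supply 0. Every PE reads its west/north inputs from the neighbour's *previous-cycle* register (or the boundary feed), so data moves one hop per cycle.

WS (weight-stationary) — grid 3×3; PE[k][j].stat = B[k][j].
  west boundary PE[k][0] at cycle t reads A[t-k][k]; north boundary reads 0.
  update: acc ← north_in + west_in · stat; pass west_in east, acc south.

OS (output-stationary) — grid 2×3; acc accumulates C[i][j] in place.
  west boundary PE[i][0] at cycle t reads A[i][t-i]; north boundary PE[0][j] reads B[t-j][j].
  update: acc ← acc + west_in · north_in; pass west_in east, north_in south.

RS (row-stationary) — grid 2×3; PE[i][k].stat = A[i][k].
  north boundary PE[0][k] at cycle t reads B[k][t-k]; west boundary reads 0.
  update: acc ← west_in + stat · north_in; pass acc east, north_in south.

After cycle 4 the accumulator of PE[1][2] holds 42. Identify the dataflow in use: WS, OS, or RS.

WS [3×3] PE[1][2] across cycles:
  [0] (1,2) acc=0 (h:0 v:0)
  [1] (1,2) acc=0 (h:0 v:0)
  [2] (1,2) acc=0 (h:0 v:0)
  [3] (1,2) acc=18 (h:2 v:18)
  [4] (1,2) acc=36 (h:5 v:36)
OS [2×3] PE[1][2] across cycles:
  [0] (1,2) acc=0 (h:0 v:0)
  [1] (1,2) acc=0 (h:0 v:0)
  [2] (1,2) acc=0 (h:0 v:0)
  [3] (1,2) acc=6 (h:1 v:6)
  [4] (1,2) acc=36 (h:5 v:6)
RS [2×3] PE[1][2] across cycles:
  [0] (1,2) acc=0 (h:0 v:0)
  [1] (1,2) acc=0 (h:0 v:0)
  [2] (1,2) acc=0 (h:0 v:0)
  [3] (1,2) acc=49 (h:49 v:5)
  [4] (1,2) acc=42 (h:42 v:7)

dataflow = RS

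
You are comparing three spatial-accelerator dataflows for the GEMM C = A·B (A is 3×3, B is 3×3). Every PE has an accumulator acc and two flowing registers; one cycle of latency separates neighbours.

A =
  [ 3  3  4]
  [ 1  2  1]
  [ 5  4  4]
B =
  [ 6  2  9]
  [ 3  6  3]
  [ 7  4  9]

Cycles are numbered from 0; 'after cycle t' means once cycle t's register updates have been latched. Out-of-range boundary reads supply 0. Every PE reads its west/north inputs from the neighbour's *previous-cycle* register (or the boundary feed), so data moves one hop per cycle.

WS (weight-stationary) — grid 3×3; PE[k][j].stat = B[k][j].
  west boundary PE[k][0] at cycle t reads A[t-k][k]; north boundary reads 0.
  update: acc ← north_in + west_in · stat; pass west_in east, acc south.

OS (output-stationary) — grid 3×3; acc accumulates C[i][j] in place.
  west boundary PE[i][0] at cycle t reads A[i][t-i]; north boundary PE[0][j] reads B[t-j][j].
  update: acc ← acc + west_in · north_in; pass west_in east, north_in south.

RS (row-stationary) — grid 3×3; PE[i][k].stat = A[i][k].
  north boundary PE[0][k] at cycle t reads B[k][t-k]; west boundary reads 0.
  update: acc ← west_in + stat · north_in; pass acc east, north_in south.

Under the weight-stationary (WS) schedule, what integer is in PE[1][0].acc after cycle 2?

PE[1][0].acc = 12

Tracing WS — 3×3 array, target PE[1][0]:
  0: (0,0).acc=18  regs=<3,18>
  0: (1,0).acc=0  regs=<0,0>
  1: (0,0).acc=6  regs=<1,6>
  1: (1,0).acc=27  regs=<3,27>
  2: (0,0).acc=30  regs=<5,30>
  2: (1,0).acc=12  regs=<2,12>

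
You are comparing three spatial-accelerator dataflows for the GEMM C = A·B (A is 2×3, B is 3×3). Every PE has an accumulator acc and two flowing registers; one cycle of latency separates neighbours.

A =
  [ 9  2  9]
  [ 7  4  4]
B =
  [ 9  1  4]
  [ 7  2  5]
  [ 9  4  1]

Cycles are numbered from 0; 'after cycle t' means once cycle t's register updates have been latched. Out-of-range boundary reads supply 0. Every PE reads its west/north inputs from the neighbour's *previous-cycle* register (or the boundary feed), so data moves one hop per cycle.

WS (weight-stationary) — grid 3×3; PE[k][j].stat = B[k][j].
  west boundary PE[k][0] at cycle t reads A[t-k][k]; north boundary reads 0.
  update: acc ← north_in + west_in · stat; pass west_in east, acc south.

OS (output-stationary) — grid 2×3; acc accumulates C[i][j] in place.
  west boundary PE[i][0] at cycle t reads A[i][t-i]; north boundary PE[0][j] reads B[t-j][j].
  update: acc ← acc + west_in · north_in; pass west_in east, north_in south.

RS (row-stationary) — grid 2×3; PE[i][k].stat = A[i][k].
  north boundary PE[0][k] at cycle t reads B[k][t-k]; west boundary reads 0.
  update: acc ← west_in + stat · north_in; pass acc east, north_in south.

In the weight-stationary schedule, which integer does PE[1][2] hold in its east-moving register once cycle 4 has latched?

register = 4

WS on a 3×3 grid — tracing PE[1][2] and its feeders:
  c0 r0c2: 0 / 0 / 0
  c0 r1c1: 0 / 0 / 0
  c0 r1c2: 0 / 0 / 0
  c1 r0c2: 0 / 0 / 0
  c1 r1c1: 0 / 0 / 0
  c1 r1c2: 0 / 0 / 0
  c2 r0c2: 36 / 9 / 36
  c2 r1c1: 13 / 2 / 13
  c2 r1c2: 0 / 0 / 0
  c3 r0c2: 28 / 7 / 28
  c3 r1c1: 15 / 4 / 15
  c3 r1c2: 46 / 2 / 46
  c4 r0c2: 0 / 0 / 0
  c4 r1c1: 0 / 0 / 0
  c4 r1c2: 48 / 4 / 48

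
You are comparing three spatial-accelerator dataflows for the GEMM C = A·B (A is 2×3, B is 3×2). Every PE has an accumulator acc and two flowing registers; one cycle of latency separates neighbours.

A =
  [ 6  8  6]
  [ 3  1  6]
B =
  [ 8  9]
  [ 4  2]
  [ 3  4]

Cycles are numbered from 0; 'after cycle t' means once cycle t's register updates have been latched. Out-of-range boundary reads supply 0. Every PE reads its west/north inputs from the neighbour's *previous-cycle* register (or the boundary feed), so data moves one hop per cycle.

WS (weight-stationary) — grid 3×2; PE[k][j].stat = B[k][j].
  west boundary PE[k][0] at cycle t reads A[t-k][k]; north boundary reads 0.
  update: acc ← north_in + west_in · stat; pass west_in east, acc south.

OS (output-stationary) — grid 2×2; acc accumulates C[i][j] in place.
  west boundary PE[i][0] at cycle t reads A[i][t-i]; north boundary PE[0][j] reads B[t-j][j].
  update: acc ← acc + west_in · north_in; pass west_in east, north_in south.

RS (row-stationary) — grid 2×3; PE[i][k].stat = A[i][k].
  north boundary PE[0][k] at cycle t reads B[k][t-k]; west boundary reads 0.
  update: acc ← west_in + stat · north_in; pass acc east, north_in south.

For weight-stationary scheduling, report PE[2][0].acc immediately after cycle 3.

WS (3×2). Following PE[2][0] plus its west/north inputs:
  t=0 PE[1][0]: acc=0 h=0 v=0
  t=0 PE[2][0]: acc=0 h=0 v=0
  t=1 PE[1][0]: acc=80 h=8 v=80
  t=1 PE[2][0]: acc=0 h=0 v=0
  t=2 PE[1][0]: acc=28 h=1 v=28
  t=2 PE[2][0]: acc=98 h=6 v=98
  t=3 PE[1][0]: acc=0 h=0 v=0
  t=3 PE[2][0]: acc=46 h=6 v=46

PE[2][0].acc = 46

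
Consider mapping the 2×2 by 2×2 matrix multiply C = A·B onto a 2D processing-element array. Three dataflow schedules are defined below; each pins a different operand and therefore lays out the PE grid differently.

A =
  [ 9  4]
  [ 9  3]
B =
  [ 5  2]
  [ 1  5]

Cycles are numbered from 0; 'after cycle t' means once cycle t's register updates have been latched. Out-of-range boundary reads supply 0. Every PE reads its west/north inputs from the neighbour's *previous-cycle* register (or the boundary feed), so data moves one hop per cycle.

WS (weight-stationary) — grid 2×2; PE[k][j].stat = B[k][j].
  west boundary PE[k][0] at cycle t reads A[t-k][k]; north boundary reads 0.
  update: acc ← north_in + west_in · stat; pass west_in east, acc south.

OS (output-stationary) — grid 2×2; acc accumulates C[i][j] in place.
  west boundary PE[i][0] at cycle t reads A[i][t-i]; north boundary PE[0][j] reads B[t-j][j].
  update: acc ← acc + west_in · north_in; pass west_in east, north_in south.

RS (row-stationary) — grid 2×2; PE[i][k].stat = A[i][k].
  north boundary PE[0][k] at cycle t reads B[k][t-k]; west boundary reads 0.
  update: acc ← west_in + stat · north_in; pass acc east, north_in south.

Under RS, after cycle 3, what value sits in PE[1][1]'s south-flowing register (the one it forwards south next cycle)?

register = 5

Tracing RS — 2×2 array, target PE[1][1]:
  step 0 · PE0,1: acc=0; fwd→0 fwd↓0
  step 0 · PE1,0: acc=0; fwd→0 fwd↓0
  step 0 · PE1,1: acc=0; fwd→0 fwd↓0
  step 1 · PE0,1: acc=49; fwd→49 fwd↓1
  step 1 · PE1,0: acc=45; fwd→45 fwd↓5
  step 1 · PE1,1: acc=0; fwd→0 fwd↓0
  step 2 · PE0,1: acc=38; fwd→38 fwd↓5
  step 2 · PE1,0: acc=18; fwd→18 fwd↓2
  step 2 · PE1,1: acc=48; fwd→48 fwd↓1
  step 3 · PE0,1: acc=0; fwd→0 fwd↓0
  step 3 · PE1,0: acc=0; fwd→0 fwd↓0
  step 3 · PE1,1: acc=33; fwd→33 fwd↓5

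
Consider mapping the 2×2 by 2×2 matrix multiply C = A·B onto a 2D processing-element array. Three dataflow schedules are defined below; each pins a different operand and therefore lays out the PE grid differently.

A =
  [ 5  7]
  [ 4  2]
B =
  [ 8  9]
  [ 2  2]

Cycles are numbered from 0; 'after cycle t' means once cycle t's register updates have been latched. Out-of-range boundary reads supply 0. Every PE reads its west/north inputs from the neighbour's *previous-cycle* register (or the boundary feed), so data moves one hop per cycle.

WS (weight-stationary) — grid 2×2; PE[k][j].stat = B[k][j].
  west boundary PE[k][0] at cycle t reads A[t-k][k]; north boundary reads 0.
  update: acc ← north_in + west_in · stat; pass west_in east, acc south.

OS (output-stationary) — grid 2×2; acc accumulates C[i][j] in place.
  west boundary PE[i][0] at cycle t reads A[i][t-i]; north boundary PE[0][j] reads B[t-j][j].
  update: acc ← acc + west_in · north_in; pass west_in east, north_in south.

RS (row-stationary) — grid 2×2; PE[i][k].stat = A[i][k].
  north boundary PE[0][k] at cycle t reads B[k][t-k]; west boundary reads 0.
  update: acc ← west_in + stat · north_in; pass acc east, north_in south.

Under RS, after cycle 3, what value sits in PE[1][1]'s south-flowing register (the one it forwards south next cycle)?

RS on a 2×2 grid — tracing PE[1][1] and its feeders:
  [0] (0,1) acc=0 (h:0 v:0)
  [0] (1,0) acc=0 (h:0 v:0)
  [0] (1,1) acc=0 (h:0 v:0)
  [1] (0,1) acc=54 (h:54 v:2)
  [1] (1,0) acc=32 (h:32 v:8)
  [1] (1,1) acc=0 (h:0 v:0)
  [2] (0,1) acc=59 (h:59 v:2)
  [2] (1,0) acc=36 (h:36 v:9)
  [2] (1,1) acc=36 (h:36 v:2)
  [3] (0,1) acc=0 (h:0 v:0)
  [3] (1,0) acc=0 (h:0 v:0)
  [3] (1,1) acc=40 (h:40 v:2)

register = 2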